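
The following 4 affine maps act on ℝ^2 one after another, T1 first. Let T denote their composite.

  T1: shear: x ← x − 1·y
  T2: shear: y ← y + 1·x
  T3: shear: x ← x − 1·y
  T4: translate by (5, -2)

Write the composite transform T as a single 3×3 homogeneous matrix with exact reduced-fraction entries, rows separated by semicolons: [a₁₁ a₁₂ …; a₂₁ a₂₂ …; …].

T1 = [1 -1 0; 0 1 0; 0 0 1]
T2·T1 = [1 -1 0; 1 0 0; 0 0 1]
T3·…·T1 = [0 -1 0; 1 0 0; 0 0 1]
T4·…·T1 = [0 -1 5; 1 0 -2; 0 0 1]

T = [0 -1 5; 1 0 -2; 0 0 1]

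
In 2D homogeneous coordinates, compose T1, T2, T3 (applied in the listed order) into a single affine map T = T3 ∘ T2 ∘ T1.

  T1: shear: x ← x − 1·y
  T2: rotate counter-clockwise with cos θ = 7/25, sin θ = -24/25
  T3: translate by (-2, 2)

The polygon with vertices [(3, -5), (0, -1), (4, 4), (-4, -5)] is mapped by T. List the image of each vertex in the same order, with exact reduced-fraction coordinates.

image vertices: (-114/25, -177/25), (-67/25, 19/25), (46/25, 78/25), (-163/25, -9/25)

T1 shear: x ← x − 1·y: (3, -5) → (8, -5); (0, -1) → (1, -1); (4, 4) → (0, 4); (-4, -5) → (1, -5)
T2 rotate counter-clockwise with cos θ = 7/25, sin θ = -24/25: (8, -5) → (-64/25, -227/25); (1, -1) → (-17/25, -31/25); (0, 4) → (96/25, 28/25); (1, -5) → (-113/25, -59/25)
T3 translate by (-2, 2): (-64/25, -227/25) → (-114/25, -177/25); (-17/25, -31/25) → (-67/25, 19/25); (96/25, 28/25) → (46/25, 78/25); (-113/25, -59/25) → (-163/25, -9/25)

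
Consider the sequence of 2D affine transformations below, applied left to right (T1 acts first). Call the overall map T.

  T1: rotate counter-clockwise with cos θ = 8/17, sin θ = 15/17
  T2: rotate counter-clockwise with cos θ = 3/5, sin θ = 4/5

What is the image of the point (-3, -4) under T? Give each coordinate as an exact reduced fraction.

T1 rotate counter-clockwise with cos θ = 8/17, sin θ = 15/17: (-3, -4) → (36/17, -77/17)
T2 rotate counter-clockwise with cos θ = 3/5, sin θ = 4/5: (36/17, -77/17) → (416/85, -87/85)

T(p) = (416/85, -87/85)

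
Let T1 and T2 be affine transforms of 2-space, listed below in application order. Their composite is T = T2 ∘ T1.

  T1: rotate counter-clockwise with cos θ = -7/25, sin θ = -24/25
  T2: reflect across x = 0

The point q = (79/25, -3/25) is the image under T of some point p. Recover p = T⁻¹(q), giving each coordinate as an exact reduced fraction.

p = (1, -3)

T1 = [-7/25 24/25 0; -24/25 -7/25 0; 0 0 1]
T2·T1 = [7/25 -24/25 0; -24/25 -7/25 0; 0 0 1]
det M = -1; M⁻¹ = [7/25 -24/25 0; -24/25 -7/25 0; 0 0 1]
M⁻¹ · (79/25, -3/25)ᵀ = (1, -3)ᵀ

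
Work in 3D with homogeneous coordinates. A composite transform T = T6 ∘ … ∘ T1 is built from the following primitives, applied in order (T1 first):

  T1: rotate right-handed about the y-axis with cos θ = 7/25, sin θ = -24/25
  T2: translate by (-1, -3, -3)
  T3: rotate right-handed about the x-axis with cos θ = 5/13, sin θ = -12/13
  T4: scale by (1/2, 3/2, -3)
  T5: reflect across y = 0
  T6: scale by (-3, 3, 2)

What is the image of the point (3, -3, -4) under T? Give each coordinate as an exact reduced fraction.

T(p) = (-138/25, 5049/325, -1974/65)

T1 rotate right-handed about the y-axis with cos θ = 7/25, sin θ = -24/25: (3, -3, -4) → (117/25, -3, 44/25)
T2 translate by (-1, -3, -3): (117/25, -3, 44/25) → (92/25, -6, -31/25)
T3 rotate right-handed about the x-axis with cos θ = 5/13, sin θ = -12/13: (92/25, -6, -31/25) → (92/25, -1122/325, 329/65)
T4 scale by (1/2, 3/2, -3): (92/25, -1122/325, 329/65) → (46/25, -1683/325, -987/65)
T5 reflect across y = 0: (46/25, -1683/325, -987/65) → (46/25, 1683/325, -987/65)
T6 scale by (-3, 3, 2): (46/25, 1683/325, -987/65) → (-138/25, 5049/325, -1974/65)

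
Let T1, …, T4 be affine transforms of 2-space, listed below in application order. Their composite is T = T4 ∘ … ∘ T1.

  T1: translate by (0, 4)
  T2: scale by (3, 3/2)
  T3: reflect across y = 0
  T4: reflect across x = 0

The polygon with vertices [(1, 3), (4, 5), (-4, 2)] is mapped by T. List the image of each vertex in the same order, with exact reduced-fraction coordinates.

T1 translate by (0, 4): (1, 3) → (1, 7); (4, 5) → (4, 9); (-4, 2) → (-4, 6)
T2 scale by (3, 3/2): (1, 7) → (3, 21/2); (4, 9) → (12, 27/2); (-4, 6) → (-12, 9)
T3 reflect across y = 0: (3, 21/2) → (3, -21/2); (12, 27/2) → (12, -27/2); (-12, 9) → (-12, -9)
T4 reflect across x = 0: (3, -21/2) → (-3, -21/2); (12, -27/2) → (-12, -27/2); (-12, -9) → (12, -9)

image vertices: (-3, -21/2), (-12, -27/2), (12, -9)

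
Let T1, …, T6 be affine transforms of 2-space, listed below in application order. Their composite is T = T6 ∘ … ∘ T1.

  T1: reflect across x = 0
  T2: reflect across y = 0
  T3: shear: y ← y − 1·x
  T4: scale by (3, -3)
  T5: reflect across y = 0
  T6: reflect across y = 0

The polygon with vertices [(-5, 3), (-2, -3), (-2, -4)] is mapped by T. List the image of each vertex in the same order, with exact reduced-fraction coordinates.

image vertices: (15, 24), (6, -3), (6, -6)

T1 reflect across x = 0: (-5, 3) → (5, 3); (-2, -3) → (2, -3); (-2, -4) → (2, -4)
T2 reflect across y = 0: (5, 3) → (5, -3); (2, -3) → (2, 3); (2, -4) → (2, 4)
T3 shear: y ← y − 1·x: (5, -3) → (5, -8); (2, 3) → (2, 1); (2, 4) → (2, 2)
T4 scale by (3, -3): (5, -8) → (15, 24); (2, 1) → (6, -3); (2, 2) → (6, -6)
T5 reflect across y = 0: (15, 24) → (15, -24); (6, -3) → (6, 3); (6, -6) → (6, 6)
T6 reflect across y = 0: (15, -24) → (15, 24); (6, 3) → (6, -3); (6, 6) → (6, -6)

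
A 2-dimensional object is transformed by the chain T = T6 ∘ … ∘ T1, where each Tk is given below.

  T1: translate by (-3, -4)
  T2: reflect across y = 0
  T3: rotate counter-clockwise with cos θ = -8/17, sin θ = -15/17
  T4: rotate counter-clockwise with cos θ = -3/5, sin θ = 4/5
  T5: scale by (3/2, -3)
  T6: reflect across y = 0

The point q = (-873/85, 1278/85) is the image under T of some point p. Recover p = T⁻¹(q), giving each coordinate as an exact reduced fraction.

T1 = [1 0 -3; 0 1 -4; 0 0 1]
T2·T1 = [1 0 -3; 0 -1 4; 0 0 1]
T3·…·T1 = [-8/17 -15/17 84/17; -15/17 8/17 13/17; 0 0 1]
T4·…·T1 = [84/85 13/85 -304/85; 13/85 -84/85 297/85; 0 0 1]
T5·…·T1 = [126/85 39/170 -456/85; -39/85 252/85 -891/85; 0 0 1]
T6·…·T1 = [126/85 39/170 -456/85; 39/85 -252/85 891/85; 0 0 1]
det M = -9/2; M⁻¹ = [56/85 13/255 3; 26/255 -28/85 4; 0 0 1]
M⁻¹ · (-873/85, 1278/85)ᵀ = (-3, -2)ᵀ

p = (-3, -2)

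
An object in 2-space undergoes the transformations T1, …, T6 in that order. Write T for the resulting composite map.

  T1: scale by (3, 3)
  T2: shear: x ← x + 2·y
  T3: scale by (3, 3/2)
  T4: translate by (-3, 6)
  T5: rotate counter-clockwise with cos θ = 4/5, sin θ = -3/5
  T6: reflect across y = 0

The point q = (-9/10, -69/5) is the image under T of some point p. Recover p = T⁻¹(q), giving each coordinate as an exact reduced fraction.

p = (-8/3, 1)

T1 = [3 0 0; 0 3 0; 0 0 1]
T2·T1 = [3 6 0; 0 3 0; 0 0 1]
T3·…·T1 = [9 18 0; 0 9/2 0; 0 0 1]
T4·…·T1 = [9 18 -3; 0 9/2 6; 0 0 1]
T5·…·T1 = [36/5 171/10 6/5; -27/5 -36/5 33/5; 0 0 1]
T6·…·T1 = [36/5 171/10 6/5; 27/5 36/5 -33/5; 0 0 1]
det M = -81/2; M⁻¹ = [-8/45 19/45 3; 2/15 -8/45 -4/3; 0 0 1]
M⁻¹ · (-9/10, -69/5)ᵀ = (-8/3, 1)ᵀ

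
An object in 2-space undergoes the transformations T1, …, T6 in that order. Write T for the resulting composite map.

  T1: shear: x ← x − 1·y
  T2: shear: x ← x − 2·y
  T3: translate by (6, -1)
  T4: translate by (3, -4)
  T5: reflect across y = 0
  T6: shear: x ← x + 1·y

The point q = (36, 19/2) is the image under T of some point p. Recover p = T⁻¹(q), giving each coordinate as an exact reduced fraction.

T1 = [1 -1 0; 0 1 0; 0 0 1]
T2·T1 = [1 -3 0; 0 1 0; 0 0 1]
T3·…·T1 = [1 -3 6; 0 1 -1; 0 0 1]
T4·…·T1 = [1 -3 9; 0 1 -5; 0 0 1]
T5·…·T1 = [1 -3 9; 0 -1 5; 0 0 1]
T6·…·T1 = [1 -4 14; 0 -1 5; 0 0 1]
det M = -1; M⁻¹ = [1 -4 6; 0 -1 5; 0 0 1]
M⁻¹ · (36, 19/2)ᵀ = (4, -9/2)ᵀ

p = (4, -9/2)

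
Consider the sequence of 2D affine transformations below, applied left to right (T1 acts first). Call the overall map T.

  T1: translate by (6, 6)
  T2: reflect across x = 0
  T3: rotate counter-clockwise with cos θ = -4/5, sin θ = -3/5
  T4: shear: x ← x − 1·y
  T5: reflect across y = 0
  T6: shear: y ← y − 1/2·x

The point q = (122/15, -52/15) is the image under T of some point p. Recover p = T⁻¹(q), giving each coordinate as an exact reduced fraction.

T1 = [1 0 6; 0 1 6; 0 0 1]
T2·T1 = [-1 0 -6; 0 1 6; 0 0 1]
T3·…·T1 = [4/5 3/5 42/5; 3/5 -4/5 -6/5; 0 0 1]
T4·…·T1 = [1/5 7/5 48/5; 3/5 -4/5 -6/5; 0 0 1]
T5·…·T1 = [1/5 7/5 48/5; -3/5 4/5 6/5; 0 0 1]
T6·…·T1 = [1/5 7/5 48/5; -7/10 1/10 -18/5; 0 0 1]
det M = 1; M⁻¹ = [1/10 -7/5 -6; 7/10 1/5 -6; 0 0 1]
M⁻¹ · (122/15, -52/15)ᵀ = (-1/3, -1)ᵀ

p = (-1/3, -1)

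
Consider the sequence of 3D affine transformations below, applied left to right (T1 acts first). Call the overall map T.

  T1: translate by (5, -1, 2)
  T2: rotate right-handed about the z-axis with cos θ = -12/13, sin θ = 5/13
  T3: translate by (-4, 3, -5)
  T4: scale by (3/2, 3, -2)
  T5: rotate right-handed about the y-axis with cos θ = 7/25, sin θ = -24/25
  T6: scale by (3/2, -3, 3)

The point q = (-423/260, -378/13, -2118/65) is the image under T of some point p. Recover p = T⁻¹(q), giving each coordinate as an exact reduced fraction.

p = (-2, 2, 4)

T1 = [1 0 0 5; 0 1 0 -1; 0 0 1 2; 0 0 0 1]
T2·T1 = [-12/13 -5/13 0 -55/13; 5/13 -12/13 0 37/13; 0 0 1 2; 0 0 0 1]
T3·…·T1 = [-12/13 -5/13 0 -107/13; 5/13 -12/13 0 76/13; 0 0 1 -3; 0 0 0 1]
T4·…·T1 = [-18/13 -15/26 0 -321/26; 15/13 -36/13 0 228/13; 0 0 -2 6; 0 0 0 1]
T5·…·T1 = [-126/325 -21/130 48/25 -5991/650; 15/13 -36/13 0 228/13; -432/325 -36/65 -14/25 -3306/325; 0 0 0 1]
T6·…·T1 = [-189/325 -63/260 72/25 -17973/1300; -45/13 108/13 0 -684/13; -1296/325 -108/65 -42/25 -9918/325; 0 0 0 1]
det M = 243/2; M⁻¹ = [-112/975 -5/117 -64/325 -128/13; -28/585 4/39 -16/195 29/13; 8/25 0 -7/150 3; 0 0 0 1]
M⁻¹ · (-423/260, -378/13, -2118/65)ᵀ = (-2, 2, 4)ᵀ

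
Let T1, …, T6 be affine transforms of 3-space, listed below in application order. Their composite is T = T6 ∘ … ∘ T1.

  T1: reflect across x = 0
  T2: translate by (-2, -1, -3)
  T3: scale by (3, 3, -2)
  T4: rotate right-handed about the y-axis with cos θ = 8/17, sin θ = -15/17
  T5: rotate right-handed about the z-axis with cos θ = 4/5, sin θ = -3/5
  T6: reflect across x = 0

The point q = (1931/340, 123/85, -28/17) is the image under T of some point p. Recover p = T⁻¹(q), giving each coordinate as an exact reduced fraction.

T1 = [-1 0 0 0; 0 1 0 0; 0 0 1 0; 0 0 0 1]
T2·T1 = [-1 0 0 -2; 0 1 0 -1; 0 0 1 -3; 0 0 0 1]
T3·…·T1 = [-3 0 0 -6; 0 3 0 -3; 0 0 -2 6; 0 0 0 1]
T4·…·T1 = [-24/17 0 30/17 -138/17; 0 3 0 -3; -45/17 0 -16/17 -42/17; 0 0 0 1]
T5·…·T1 = [-96/85 9/5 24/17 -141/17; 72/85 12/5 -18/17 42/17; -45/17 0 -16/17 -42/17; 0 0 0 1]
T6·…·T1 = [96/85 -9/5 -24/17 141/17; 72/85 12/5 -18/17 42/17; -45/17 0 -16/17 -42/17; 0 0 0 1]
det M = -18; M⁻¹ = [32/255 8/85 -5/17 -2; -1/5 4/15 0 1; -6/17 -9/34 -4/17 3; 0 0 0 1]
M⁻¹ · (1931/340, 123/85, -28/17)ᵀ = (-2/3, 1/4, 1)ᵀ

p = (-2/3, 1/4, 1)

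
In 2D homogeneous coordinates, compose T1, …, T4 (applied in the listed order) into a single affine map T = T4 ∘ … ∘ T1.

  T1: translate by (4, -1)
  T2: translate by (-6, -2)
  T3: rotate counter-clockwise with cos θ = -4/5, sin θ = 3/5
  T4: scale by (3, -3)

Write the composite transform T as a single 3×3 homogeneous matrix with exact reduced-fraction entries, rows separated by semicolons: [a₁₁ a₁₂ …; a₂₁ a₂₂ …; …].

T1 = [1 0 4; 0 1 -1; 0 0 1]
T2·T1 = [1 0 -2; 0 1 -3; 0 0 1]
T3·…·T1 = [-4/5 -3/5 17/5; 3/5 -4/5 6/5; 0 0 1]
T4·…·T1 = [-12/5 -9/5 51/5; -9/5 12/5 -18/5; 0 0 1]

T = [-12/5 -9/5 51/5; -9/5 12/5 -18/5; 0 0 1]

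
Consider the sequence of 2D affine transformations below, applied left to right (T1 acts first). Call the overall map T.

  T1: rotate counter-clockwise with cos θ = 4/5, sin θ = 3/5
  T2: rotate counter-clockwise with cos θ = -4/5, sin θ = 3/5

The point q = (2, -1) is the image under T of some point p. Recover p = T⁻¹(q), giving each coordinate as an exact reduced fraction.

T1 = [4/5 -3/5 0; 3/5 4/5 0; 0 0 1]
T2·T1 = [-1 0 0; 0 -1 0; 0 0 1]
det M = 1; M⁻¹ = [-1 0 0; 0 -1 0; 0 0 1]
M⁻¹ · (2, -1)ᵀ = (-2, 1)ᵀ

p = (-2, 1)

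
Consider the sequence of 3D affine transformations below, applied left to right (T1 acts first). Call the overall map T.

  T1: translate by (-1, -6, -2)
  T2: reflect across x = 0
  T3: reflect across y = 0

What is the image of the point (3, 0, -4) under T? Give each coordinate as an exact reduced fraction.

T(p) = (-2, 6, -6)

T1 translate by (-1, -6, -2): (3, 0, -4) → (2, -6, -6)
T2 reflect across x = 0: (2, -6, -6) → (-2, -6, -6)
T3 reflect across y = 0: (-2, -6, -6) → (-2, 6, -6)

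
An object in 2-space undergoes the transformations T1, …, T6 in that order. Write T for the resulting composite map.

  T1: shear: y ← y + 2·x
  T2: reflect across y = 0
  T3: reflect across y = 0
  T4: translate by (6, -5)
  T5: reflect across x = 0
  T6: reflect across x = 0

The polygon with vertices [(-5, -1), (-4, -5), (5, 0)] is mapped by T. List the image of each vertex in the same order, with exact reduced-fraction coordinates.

T1 shear: y ← y + 2·x: (-5, -1) → (-5, -11); (-4, -5) → (-4, -13); (5, 0) → (5, 10)
T2 reflect across y = 0: (-5, -11) → (-5, 11); (-4, -13) → (-4, 13); (5, 10) → (5, -10)
T3 reflect across y = 0: (-5, 11) → (-5, -11); (-4, 13) → (-4, -13); (5, -10) → (5, 10)
T4 translate by (6, -5): (-5, -11) → (1, -16); (-4, -13) → (2, -18); (5, 10) → (11, 5)
T5 reflect across x = 0: (1, -16) → (-1, -16); (2, -18) → (-2, -18); (11, 5) → (-11, 5)
T6 reflect across x = 0: (-1, -16) → (1, -16); (-2, -18) → (2, -18); (-11, 5) → (11, 5)

image vertices: (1, -16), (2, -18), (11, 5)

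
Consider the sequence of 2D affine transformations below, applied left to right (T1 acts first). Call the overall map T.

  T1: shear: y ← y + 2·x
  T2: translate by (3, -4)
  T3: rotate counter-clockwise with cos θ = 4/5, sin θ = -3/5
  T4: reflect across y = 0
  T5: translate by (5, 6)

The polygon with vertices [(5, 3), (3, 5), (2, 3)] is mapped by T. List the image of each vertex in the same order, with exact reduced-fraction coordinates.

T1 shear: y ← y + 2·x: (5, 3) → (5, 13); (3, 5) → (3, 11); (2, 3) → (2, 7)
T2 translate by (3, -4): (5, 13) → (8, 9); (3, 11) → (6, 7); (2, 7) → (5, 3)
T3 rotate counter-clockwise with cos θ = 4/5, sin θ = -3/5: (8, 9) → (59/5, 12/5); (6, 7) → (9, 2); (5, 3) → (29/5, -3/5)
T4 reflect across y = 0: (59/5, 12/5) → (59/5, -12/5); (9, 2) → (9, -2); (29/5, -3/5) → (29/5, 3/5)
T5 translate by (5, 6): (59/5, -12/5) → (84/5, 18/5); (9, -2) → (14, 4); (29/5, 3/5) → (54/5, 33/5)

image vertices: (84/5, 18/5), (14, 4), (54/5, 33/5)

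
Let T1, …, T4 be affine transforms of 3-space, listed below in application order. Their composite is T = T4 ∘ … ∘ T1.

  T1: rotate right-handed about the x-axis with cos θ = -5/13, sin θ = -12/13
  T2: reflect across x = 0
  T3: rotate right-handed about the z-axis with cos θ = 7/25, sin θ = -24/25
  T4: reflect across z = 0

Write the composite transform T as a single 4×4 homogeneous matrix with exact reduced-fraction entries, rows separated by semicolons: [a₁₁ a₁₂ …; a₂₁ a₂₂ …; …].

T1 = [1 0 0 0; 0 -5/13 12/13 0; 0 -12/13 -5/13 0; 0 0 0 1]
T2·T1 = [-1 0 0 0; 0 -5/13 12/13 0; 0 -12/13 -5/13 0; 0 0 0 1]
T3·…·T1 = [-7/25 -24/65 288/325 0; 24/25 -7/65 84/325 0; 0 -12/13 -5/13 0; 0 0 0 1]
T4·…·T1 = [-7/25 -24/65 288/325 0; 24/25 -7/65 84/325 0; 0 12/13 5/13 0; 0 0 0 1]

T = [-7/25 -24/65 288/325 0; 24/25 -7/65 84/325 0; 0 12/13 5/13 0; 0 0 0 1]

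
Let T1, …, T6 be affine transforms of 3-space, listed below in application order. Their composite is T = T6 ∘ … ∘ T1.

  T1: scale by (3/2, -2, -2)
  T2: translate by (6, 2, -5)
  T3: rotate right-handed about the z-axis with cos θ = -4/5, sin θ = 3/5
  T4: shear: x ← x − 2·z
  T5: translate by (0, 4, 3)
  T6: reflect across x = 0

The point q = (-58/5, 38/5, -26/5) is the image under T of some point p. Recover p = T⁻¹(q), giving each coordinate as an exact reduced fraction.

T1 = [3/2 0 0 0; 0 -2 0 0; 0 0 -2 0; 0 0 0 1]
T2·T1 = [3/2 0 0 6; 0 -2 0 2; 0 0 -2 -5; 0 0 0 1]
T3·…·T1 = [-6/5 6/5 0 -6; 9/10 8/5 0 2; 0 0 -2 -5; 0 0 0 1]
T4·…·T1 = [-6/5 6/5 4 4; 9/10 8/5 0 2; 0 0 -2 -5; 0 0 0 1]
T5·…·T1 = [-6/5 6/5 4 4; 9/10 8/5 0 6; 0 0 -2 -2; 0 0 0 1]
T6·…·T1 = [6/5 -6/5 -4 -4; 9/10 8/5 0 6; 0 0 -2 -2; 0 0 0 1]
det M = -6; M⁻¹ = [8/15 2/5 -16/15 -12/5; -3/10 2/5 3/5 -12/5; 0 0 -1/2 -1; 0 0 0 1]
M⁻¹ · (-58/5, 38/5, -26/5)ᵀ = (0, 1, 8/5)ᵀ

p = (0, 1, 8/5)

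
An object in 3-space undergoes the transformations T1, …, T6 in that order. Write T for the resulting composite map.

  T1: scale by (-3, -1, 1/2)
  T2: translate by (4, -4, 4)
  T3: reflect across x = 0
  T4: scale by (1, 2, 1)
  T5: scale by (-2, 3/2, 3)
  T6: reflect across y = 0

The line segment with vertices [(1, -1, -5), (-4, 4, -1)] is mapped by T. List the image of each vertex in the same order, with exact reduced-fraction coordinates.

image vertices: (2, 9, 9/2), (32, 24, 21/2)

T1 scale by (-3, -1, 1/2): (1, -1, -5) → (-3, 1, -5/2); (-4, 4, -1) → (12, -4, -1/2)
T2 translate by (4, -4, 4): (-3, 1, -5/2) → (1, -3, 3/2); (12, -4, -1/2) → (16, -8, 7/2)
T3 reflect across x = 0: (1, -3, 3/2) → (-1, -3, 3/2); (16, -8, 7/2) → (-16, -8, 7/2)
T4 scale by (1, 2, 1): (-1, -3, 3/2) → (-1, -6, 3/2); (-16, -8, 7/2) → (-16, -16, 7/2)
T5 scale by (-2, 3/2, 3): (-1, -6, 3/2) → (2, -9, 9/2); (-16, -16, 7/2) → (32, -24, 21/2)
T6 reflect across y = 0: (2, -9, 9/2) → (2, 9, 9/2); (32, -24, 21/2) → (32, 24, 21/2)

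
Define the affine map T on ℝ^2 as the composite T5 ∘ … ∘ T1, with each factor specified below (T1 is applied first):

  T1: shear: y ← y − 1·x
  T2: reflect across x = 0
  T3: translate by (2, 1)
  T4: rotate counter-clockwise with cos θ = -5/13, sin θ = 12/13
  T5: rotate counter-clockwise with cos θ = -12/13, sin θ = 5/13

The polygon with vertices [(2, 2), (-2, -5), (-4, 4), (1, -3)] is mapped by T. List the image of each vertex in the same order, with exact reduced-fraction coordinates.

image vertices: (1, 0), (-2, -4), (9, -6), (-3, -1)

T1 shear: y ← y − 1·x: (2, 2) → (2, 0); (-2, -5) → (-2, -3); (-4, 4) → (-4, 8); (1, -3) → (1, -4)
T2 reflect across x = 0: (2, 0) → (-2, 0); (-2, -3) → (2, -3); (-4, 8) → (4, 8); (1, -4) → (-1, -4)
T3 translate by (2, 1): (-2, 0) → (0, 1); (2, -3) → (4, -2); (4, 8) → (6, 9); (-1, -4) → (1, -3)
T4 rotate counter-clockwise with cos θ = -5/13, sin θ = 12/13: (0, 1) → (-12/13, -5/13); (4, -2) → (4/13, 58/13); (6, 9) → (-138/13, 27/13); (1, -3) → (31/13, 27/13)
T5 rotate counter-clockwise with cos θ = -12/13, sin θ = 5/13: (-12/13, -5/13) → (1, 0); (4/13, 58/13) → (-2, -4); (-138/13, 27/13) → (9, -6); (31/13, 27/13) → (-3, -1)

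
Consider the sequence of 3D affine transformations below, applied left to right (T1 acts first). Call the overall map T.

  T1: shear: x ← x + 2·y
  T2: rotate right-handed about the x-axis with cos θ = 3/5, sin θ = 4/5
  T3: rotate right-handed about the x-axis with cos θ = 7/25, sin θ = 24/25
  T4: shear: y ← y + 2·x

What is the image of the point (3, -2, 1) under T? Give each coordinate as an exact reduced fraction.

T1 shear: x ← x + 2·y: (3, -2, 1) → (-1, -2, 1)
T2 rotate right-handed about the x-axis with cos θ = 3/5, sin θ = 4/5: (-1, -2, 1) → (-1, -2, -1)
T3 rotate right-handed about the x-axis with cos θ = 7/25, sin θ = 24/25: (-1, -2, -1) → (-1, 2/5, -11/5)
T4 shear: y ← y + 2·x: (-1, 2/5, -11/5) → (-1, -8/5, -11/5)

T(p) = (-1, -8/5, -11/5)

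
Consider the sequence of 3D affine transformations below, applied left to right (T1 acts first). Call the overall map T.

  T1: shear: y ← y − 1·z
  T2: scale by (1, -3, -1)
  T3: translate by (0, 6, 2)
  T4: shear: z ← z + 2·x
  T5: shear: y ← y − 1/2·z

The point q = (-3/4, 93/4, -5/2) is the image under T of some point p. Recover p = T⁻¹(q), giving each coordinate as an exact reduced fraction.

T1 = [1 0 0 0; 0 1 -1 0; 0 0 1 0; 0 0 0 1]
T2·T1 = [1 0 0 0; 0 -3 3 0; 0 0 -1 0; 0 0 0 1]
T3·…·T1 = [1 0 0 0; 0 -3 3 6; 0 0 -1 2; 0 0 0 1]
T4·…·T1 = [1 0 0 0; 0 -3 3 6; 2 0 -1 2; 0 0 0 1]
T5·…·T1 = [1 0 0 0; -1 -3 7/2 5; 2 0 -1 2; 0 0 0 1]
det M = 3; M⁻¹ = [1 0 0 0; 2 -1/3 -7/6 4; 2 0 -1 2; 0 0 0 1]
M⁻¹ · (-3/4, 93/4, -5/2)ᵀ = (-3/4, -7/3, 3)ᵀ

p = (-3/4, -7/3, 3)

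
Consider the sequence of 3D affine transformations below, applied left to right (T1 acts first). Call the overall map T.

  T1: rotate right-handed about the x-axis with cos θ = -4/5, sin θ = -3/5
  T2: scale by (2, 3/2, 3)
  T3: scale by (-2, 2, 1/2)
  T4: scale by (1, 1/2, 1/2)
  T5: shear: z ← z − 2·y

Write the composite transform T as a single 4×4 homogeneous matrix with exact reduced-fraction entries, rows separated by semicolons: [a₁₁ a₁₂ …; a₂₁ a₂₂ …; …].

T1 = [1 0 0 0; 0 -4/5 3/5 0; 0 -3/5 -4/5 0; 0 0 0 1]
T2·T1 = [2 0 0 0; 0 -6/5 9/10 0; 0 -9/5 -12/5 0; 0 0 0 1]
T3·…·T1 = [-4 0 0 0; 0 -12/5 9/5 0; 0 -9/10 -6/5 0; 0 0 0 1]
T4·…·T1 = [-4 0 0 0; 0 -6/5 9/10 0; 0 -9/20 -3/5 0; 0 0 0 1]
T5·…·T1 = [-4 0 0 0; 0 -6/5 9/10 0; 0 39/20 -12/5 0; 0 0 0 1]

T = [-4 0 0 0; 0 -6/5 9/10 0; 0 39/20 -12/5 0; 0 0 0 1]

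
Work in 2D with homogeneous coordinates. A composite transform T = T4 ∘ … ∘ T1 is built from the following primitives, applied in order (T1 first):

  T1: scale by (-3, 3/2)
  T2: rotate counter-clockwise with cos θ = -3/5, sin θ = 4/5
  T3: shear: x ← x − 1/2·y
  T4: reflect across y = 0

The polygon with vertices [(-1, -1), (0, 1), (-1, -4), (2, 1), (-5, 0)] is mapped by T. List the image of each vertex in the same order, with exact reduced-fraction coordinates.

image vertices: (-9/4, -33/10), (-3/4, 9/10), (0, -6), (21/4, 57/10), (-15, -12)

T1 scale by (-3, 3/2): (-1, -1) → (3, -3/2); (0, 1) → (0, 3/2); (-1, -4) → (3, -6); (2, 1) → (-6, 3/2); (-5, 0) → (15, 0)
T2 rotate counter-clockwise with cos θ = -3/5, sin θ = 4/5: (3, -3/2) → (-3/5, 33/10); (0, 3/2) → (-6/5, -9/10); (3, -6) → (3, 6); (-6, 3/2) → (12/5, -57/10); (15, 0) → (-9, 12)
T3 shear: x ← x − 1/2·y: (-3/5, 33/10) → (-9/4, 33/10); (-6/5, -9/10) → (-3/4, -9/10); (3, 6) → (0, 6); (12/5, -57/10) → (21/4, -57/10); (-9, 12) → (-15, 12)
T4 reflect across y = 0: (-9/4, 33/10) → (-9/4, -33/10); (-3/4, -9/10) → (-3/4, 9/10); (0, 6) → (0, -6); (21/4, -57/10) → (21/4, 57/10); (-15, 12) → (-15, -12)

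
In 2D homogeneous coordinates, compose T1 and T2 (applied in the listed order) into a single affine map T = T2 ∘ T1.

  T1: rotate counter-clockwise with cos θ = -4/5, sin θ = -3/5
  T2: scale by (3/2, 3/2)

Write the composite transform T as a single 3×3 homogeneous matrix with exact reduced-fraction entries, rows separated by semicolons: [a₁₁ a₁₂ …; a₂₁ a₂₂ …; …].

T1 = [-4/5 3/5 0; -3/5 -4/5 0; 0 0 1]
T2·T1 = [-6/5 9/10 0; -9/10 -6/5 0; 0 0 1]

T = [-6/5 9/10 0; -9/10 -6/5 0; 0 0 1]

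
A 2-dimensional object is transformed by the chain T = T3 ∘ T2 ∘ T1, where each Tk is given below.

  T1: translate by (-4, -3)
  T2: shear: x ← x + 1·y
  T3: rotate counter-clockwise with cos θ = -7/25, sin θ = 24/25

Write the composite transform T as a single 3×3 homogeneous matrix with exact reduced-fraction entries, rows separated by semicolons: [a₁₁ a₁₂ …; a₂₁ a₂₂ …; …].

T1 = [1 0 -4; 0 1 -3; 0 0 1]
T2·T1 = [1 1 -7; 0 1 -3; 0 0 1]
T3·…·T1 = [-7/25 -31/25 121/25; 24/25 17/25 -147/25; 0 0 1]

T = [-7/25 -31/25 121/25; 24/25 17/25 -147/25; 0 0 1]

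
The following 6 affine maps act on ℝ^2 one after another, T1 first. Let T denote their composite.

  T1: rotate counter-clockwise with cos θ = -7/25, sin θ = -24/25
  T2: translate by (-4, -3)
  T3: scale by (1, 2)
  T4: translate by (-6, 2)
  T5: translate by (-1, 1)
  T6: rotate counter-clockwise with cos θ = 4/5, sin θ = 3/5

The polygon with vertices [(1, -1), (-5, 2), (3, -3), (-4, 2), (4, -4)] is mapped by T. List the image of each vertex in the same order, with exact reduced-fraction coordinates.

image vertices: (-897/125, -1354/125), (-1179/125, -28/125), (-941/125, -1812/125), (-1063/125, -241/125), (-963/125, -2041/125)

T1 rotate counter-clockwise with cos θ = -7/25, sin θ = -24/25: (1, -1) → (-31/25, -17/25); (-5, 2) → (83/25, 106/25); (3, -3) → (-93/25, -51/25); (-4, 2) → (76/25, 82/25); (4, -4) → (-124/25, -68/25)
T2 translate by (-4, -3): (-31/25, -17/25) → (-131/25, -92/25); (83/25, 106/25) → (-17/25, 31/25); (-93/25, -51/25) → (-193/25, -126/25); (76/25, 82/25) → (-24/25, 7/25); (-124/25, -68/25) → (-224/25, -143/25)
T3 scale by (1, 2): (-131/25, -92/25) → (-131/25, -184/25); (-17/25, 31/25) → (-17/25, 62/25); (-193/25, -126/25) → (-193/25, -252/25); (-24/25, 7/25) → (-24/25, 14/25); (-224/25, -143/25) → (-224/25, -286/25)
T4 translate by (-6, 2): (-131/25, -184/25) → (-281/25, -134/25); (-17/25, 62/25) → (-167/25, 112/25); (-193/25, -252/25) → (-343/25, -202/25); (-24/25, 14/25) → (-174/25, 64/25); (-224/25, -286/25) → (-374/25, -236/25)
T5 translate by (-1, 1): (-281/25, -134/25) → (-306/25, -109/25); (-167/25, 112/25) → (-192/25, 137/25); (-343/25, -202/25) → (-368/25, -177/25); (-174/25, 64/25) → (-199/25, 89/25); (-374/25, -236/25) → (-399/25, -211/25)
T6 rotate counter-clockwise with cos θ = 4/5, sin θ = 3/5: (-306/25, -109/25) → (-897/125, -1354/125); (-192/25, 137/25) → (-1179/125, -28/125); (-368/25, -177/25) → (-941/125, -1812/125); (-199/25, 89/25) → (-1063/125, -241/125); (-399/25, -211/25) → (-963/125, -2041/125)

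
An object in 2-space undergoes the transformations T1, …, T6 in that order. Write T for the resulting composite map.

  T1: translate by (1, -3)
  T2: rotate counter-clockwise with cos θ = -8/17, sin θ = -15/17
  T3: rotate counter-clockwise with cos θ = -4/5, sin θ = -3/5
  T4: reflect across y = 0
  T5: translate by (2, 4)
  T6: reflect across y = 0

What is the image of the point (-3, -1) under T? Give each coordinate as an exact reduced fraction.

T1 translate by (1, -3): (-3, -1) → (-2, -4)
T2 rotate counter-clockwise with cos θ = -8/17, sin θ = -15/17: (-2, -4) → (-44/17, 62/17)
T3 rotate counter-clockwise with cos θ = -4/5, sin θ = -3/5: (-44/17, 62/17) → (362/85, -116/85)
T4 reflect across y = 0: (362/85, -116/85) → (362/85, 116/85)
T5 translate by (2, 4): (362/85, 116/85) → (532/85, 456/85)
T6 reflect across y = 0: (532/85, 456/85) → (532/85, -456/85)

T(p) = (532/85, -456/85)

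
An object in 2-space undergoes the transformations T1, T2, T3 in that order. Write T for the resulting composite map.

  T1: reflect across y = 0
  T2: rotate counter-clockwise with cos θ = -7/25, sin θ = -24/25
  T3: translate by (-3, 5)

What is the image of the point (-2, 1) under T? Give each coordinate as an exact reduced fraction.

T(p) = (-17/5, 36/5)

T1 reflect across y = 0: (-2, 1) → (-2, -1)
T2 rotate counter-clockwise with cos θ = -7/25, sin θ = -24/25: (-2, -1) → (-2/5, 11/5)
T3 translate by (-3, 5): (-2/5, 11/5) → (-17/5, 36/5)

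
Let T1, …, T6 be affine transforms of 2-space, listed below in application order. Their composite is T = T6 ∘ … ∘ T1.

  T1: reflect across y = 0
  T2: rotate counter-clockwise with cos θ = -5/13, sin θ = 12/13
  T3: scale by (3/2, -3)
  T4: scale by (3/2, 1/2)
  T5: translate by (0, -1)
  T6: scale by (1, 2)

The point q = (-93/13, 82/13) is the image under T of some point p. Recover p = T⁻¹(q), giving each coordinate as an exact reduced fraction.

p = (-4/3, -4)

T1 = [1 0 0; 0 -1 0; 0 0 1]
T2·T1 = [-5/13 12/13 0; 12/13 5/13 0; 0 0 1]
T3·…·T1 = [-15/26 18/13 0; -36/13 -15/13 0; 0 0 1]
T4·…·T1 = [-45/52 27/13 0; -18/13 -15/26 0; 0 0 1]
T5·…·T1 = [-45/52 27/13 0; -18/13 -15/26 -1; 0 0 1]
T6·…·T1 = [-45/52 27/13 0; -36/13 -15/13 -2; 0 0 1]
det M = 27/4; M⁻¹ = [-20/117 -4/13 -8/13; 16/39 -5/39 -10/39; 0 0 1]
M⁻¹ · (-93/13, 82/13)ᵀ = (-4/3, -4)ᵀ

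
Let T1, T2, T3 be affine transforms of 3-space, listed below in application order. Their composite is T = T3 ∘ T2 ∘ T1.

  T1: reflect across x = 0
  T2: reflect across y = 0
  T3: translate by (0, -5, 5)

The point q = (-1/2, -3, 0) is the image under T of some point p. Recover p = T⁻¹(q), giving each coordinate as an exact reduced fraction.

T1 = [-1 0 0 0; 0 1 0 0; 0 0 1 0; 0 0 0 1]
T2·T1 = [-1 0 0 0; 0 -1 0 0; 0 0 1 0; 0 0 0 1]
T3·…·T1 = [-1 0 0 0; 0 -1 0 -5; 0 0 1 5; 0 0 0 1]
det M = 1; M⁻¹ = [-1 0 0 0; 0 -1 0 -5; 0 0 1 -5; 0 0 0 1]
M⁻¹ · (-1/2, -3, 0)ᵀ = (1/2, -2, -5)ᵀ

p = (1/2, -2, -5)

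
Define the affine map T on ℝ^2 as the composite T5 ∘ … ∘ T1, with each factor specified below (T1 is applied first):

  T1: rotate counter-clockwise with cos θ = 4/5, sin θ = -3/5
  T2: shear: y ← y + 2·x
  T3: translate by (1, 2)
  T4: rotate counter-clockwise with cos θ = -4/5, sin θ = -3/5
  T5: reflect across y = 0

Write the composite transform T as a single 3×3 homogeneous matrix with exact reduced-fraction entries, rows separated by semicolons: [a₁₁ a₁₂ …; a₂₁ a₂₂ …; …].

T = [-1/25 18/25 2/5; 32/25 49/25 11/5; 0 0 1]

T1 = [4/5 3/5 0; -3/5 4/5 0; 0 0 1]
T2·T1 = [4/5 3/5 0; 1 2 0; 0 0 1]
T3·…·T1 = [4/5 3/5 1; 1 2 2; 0 0 1]
T4·…·T1 = [-1/25 18/25 2/5; -32/25 -49/25 -11/5; 0 0 1]
T5·…·T1 = [-1/25 18/25 2/5; 32/25 49/25 11/5; 0 0 1]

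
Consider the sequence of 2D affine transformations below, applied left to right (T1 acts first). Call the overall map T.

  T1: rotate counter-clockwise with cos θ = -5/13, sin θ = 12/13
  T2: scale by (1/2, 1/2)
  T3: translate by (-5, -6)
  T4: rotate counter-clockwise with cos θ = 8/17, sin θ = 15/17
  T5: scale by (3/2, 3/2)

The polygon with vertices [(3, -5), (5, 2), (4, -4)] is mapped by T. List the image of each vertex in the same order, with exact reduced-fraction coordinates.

T1 rotate counter-clockwise with cos θ = -5/13, sin θ = 12/13: (3, -5) → (45/13, 61/13); (5, 2) → (-49/13, 50/13); (4, -4) → (28/13, 68/13)
T2 scale by (1/2, 1/2): (45/13, 61/13) → (45/26, 61/26); (-49/13, 50/13) → (-49/26, 25/13); (28/13, 68/13) → (14/13, 34/13)
T3 translate by (-5, -6): (45/26, 61/26) → (-85/26, -95/26); (-49/26, 25/13) → (-179/26, -53/13); (14/13, 34/13) → (-51/13, -44/13)
T4 rotate counter-clockwise with cos θ = 8/17, sin θ = 15/17: (-85/26, -95/26) → (745/442, -2035/442); (-179/26, -53/13) → (79/221, -3533/442); (-51/13, -44/13) → (252/221, -1117/221)
T5 scale by (3/2, 3/2): (745/442, -2035/442) → (2235/884, -6105/884); (79/221, -3533/442) → (237/442, -10599/884); (252/221, -1117/221) → (378/221, -3351/442)

image vertices: (2235/884, -6105/884), (237/442, -10599/884), (378/221, -3351/442)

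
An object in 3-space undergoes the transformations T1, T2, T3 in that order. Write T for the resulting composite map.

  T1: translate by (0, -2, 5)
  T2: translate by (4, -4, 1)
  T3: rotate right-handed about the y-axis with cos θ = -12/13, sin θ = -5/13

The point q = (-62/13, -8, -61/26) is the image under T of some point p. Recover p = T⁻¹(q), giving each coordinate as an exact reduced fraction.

T1 = [1 0 0 0; 0 1 0 -2; 0 0 1 5; 0 0 0 1]
T2·T1 = [1 0 0 4; 0 1 0 -6; 0 0 1 6; 0 0 0 1]
T3·…·T1 = [-12/13 0 -5/13 -6; 0 1 0 -6; 5/13 0 -12/13 -4; 0 0 0 1]
det M = 1; M⁻¹ = [-12/13 0 5/13 -4; 0 1 0 6; -5/13 0 -12/13 -6; 0 0 0 1]
M⁻¹ · (-62/13, -8, -61/26)ᵀ = (-1/2, -2, -2)ᵀ

p = (-1/2, -2, -2)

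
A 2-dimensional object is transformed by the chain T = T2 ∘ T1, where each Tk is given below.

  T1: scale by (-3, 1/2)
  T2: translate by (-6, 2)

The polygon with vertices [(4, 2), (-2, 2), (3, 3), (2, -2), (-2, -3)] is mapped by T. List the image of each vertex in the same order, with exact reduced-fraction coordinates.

T1 scale by (-3, 1/2): (4, 2) → (-12, 1); (-2, 2) → (6, 1); (3, 3) → (-9, 3/2); (2, -2) → (-6, -1); (-2, -3) → (6, -3/2)
T2 translate by (-6, 2): (-12, 1) → (-18, 3); (6, 1) → (0, 3); (-9, 3/2) → (-15, 7/2); (-6, -1) → (-12, 1); (6, -3/2) → (0, 1/2)

image vertices: (-18, 3), (0, 3), (-15, 7/2), (-12, 1), (0, 1/2)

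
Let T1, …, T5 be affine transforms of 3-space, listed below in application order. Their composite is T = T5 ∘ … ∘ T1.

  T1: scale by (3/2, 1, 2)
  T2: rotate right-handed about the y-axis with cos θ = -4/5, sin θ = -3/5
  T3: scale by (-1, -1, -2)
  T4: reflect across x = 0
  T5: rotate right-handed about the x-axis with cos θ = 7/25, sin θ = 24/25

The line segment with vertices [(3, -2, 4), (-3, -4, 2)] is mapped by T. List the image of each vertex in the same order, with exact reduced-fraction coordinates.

T1 scale by (3/2, 1, 2): (3, -2, 4) → (9/2, -2, 8); (-3, -4, 2) → (-9/2, -4, 4)
T2 rotate right-handed about the y-axis with cos θ = -4/5, sin θ = -3/5: (9/2, -2, 8) → (-42/5, -2, -37/10); (-9/2, -4, 4) → (6/5, -4, -59/10)
T3 scale by (-1, -1, -2): (-42/5, -2, -37/10) → (42/5, 2, 37/5); (6/5, -4, -59/10) → (-6/5, 4, 59/5)
T4 reflect across x = 0: (42/5, 2, 37/5) → (-42/5, 2, 37/5); (-6/5, 4, 59/5) → (6/5, 4, 59/5)
T5 rotate right-handed about the x-axis with cos θ = 7/25, sin θ = 24/25: (-42/5, 2, 37/5) → (-42/5, -818/125, 499/125); (6/5, 4, 59/5) → (6/5, -1276/125, 893/125)

image vertices: (-42/5, -818/125, 499/125), (6/5, -1276/125, 893/125)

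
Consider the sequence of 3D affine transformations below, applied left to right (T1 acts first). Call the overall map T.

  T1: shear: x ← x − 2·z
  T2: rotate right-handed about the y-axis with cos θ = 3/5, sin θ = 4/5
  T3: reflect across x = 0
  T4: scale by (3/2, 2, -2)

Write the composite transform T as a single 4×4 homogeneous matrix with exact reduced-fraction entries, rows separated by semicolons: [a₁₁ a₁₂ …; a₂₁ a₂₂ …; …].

T = [-9/10 0 3/5 0; 0 2 0 0; 8/5 0 -22/5 0; 0 0 0 1]

T1 = [1 0 -2 0; 0 1 0 0; 0 0 1 0; 0 0 0 1]
T2·T1 = [3/5 0 -2/5 0; 0 1 0 0; -4/5 0 11/5 0; 0 0 0 1]
T3·…·T1 = [-3/5 0 2/5 0; 0 1 0 0; -4/5 0 11/5 0; 0 0 0 1]
T4·…·T1 = [-9/10 0 3/5 0; 0 2 0 0; 8/5 0 -22/5 0; 0 0 0 1]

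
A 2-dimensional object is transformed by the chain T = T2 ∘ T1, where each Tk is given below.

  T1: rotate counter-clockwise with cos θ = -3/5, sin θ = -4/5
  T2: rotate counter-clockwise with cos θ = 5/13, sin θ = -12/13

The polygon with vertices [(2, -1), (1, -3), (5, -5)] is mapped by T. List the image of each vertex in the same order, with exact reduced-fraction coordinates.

T1 rotate counter-clockwise with cos θ = -3/5, sin θ = -4/5: (2, -1) → (-2, -1); (1, -3) → (-3, 1); (5, -5) → (-7, -1)
T2 rotate counter-clockwise with cos θ = 5/13, sin θ = -12/13: (-2, -1) → (-22/13, 19/13); (-3, 1) → (-3/13, 41/13); (-7, -1) → (-47/13, 79/13)

image vertices: (-22/13, 19/13), (-3/13, 41/13), (-47/13, 79/13)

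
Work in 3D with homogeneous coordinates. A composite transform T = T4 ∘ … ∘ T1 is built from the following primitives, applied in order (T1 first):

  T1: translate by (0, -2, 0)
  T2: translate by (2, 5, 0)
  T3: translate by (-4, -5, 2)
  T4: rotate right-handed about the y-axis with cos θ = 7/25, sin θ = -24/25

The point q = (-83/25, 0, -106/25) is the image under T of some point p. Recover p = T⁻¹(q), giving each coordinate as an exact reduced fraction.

T1 = [1 0 0 0; 0 1 0 -2; 0 0 1 0; 0 0 0 1]
T2·T1 = [1 0 0 2; 0 1 0 3; 0 0 1 0; 0 0 0 1]
T3·…·T1 = [1 0 0 -2; 0 1 0 -2; 0 0 1 2; 0 0 0 1]
T4·…·T1 = [7/25 0 -24/25 -62/25; 0 1 0 -2; 24/25 0 7/25 -34/25; 0 0 0 1]
det M = 1; M⁻¹ = [7/25 0 24/25 2; 0 1 0 2; -24/25 0 7/25 -2; 0 0 0 1]
M⁻¹ · (-83/25, 0, -106/25)ᵀ = (-3, 2, 0)ᵀ

p = (-3, 2, 0)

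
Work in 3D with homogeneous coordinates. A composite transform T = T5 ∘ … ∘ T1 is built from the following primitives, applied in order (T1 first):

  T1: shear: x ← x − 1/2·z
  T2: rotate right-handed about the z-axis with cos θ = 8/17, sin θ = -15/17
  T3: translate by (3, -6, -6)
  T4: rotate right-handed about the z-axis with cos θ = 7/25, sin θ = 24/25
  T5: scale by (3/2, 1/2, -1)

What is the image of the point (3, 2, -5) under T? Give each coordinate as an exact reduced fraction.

T1 shear: x ← x − 1/2·z: (3, 2, -5) → (11/2, 2, -5)
T2 rotate right-handed about the z-axis with cos θ = 8/17, sin θ = -15/17: (11/2, 2, -5) → (74/17, -133/34, -5)
T3 translate by (3, -6, -6): (74/17, -133/34, -5) → (125/17, -337/34, -11)
T4 rotate right-handed about the z-axis with cos θ = 7/25, sin θ = 24/25: (125/17, -337/34, -11) → (4919/425, 3641/850, -11)
T5 scale by (3/2, 1/2, -1): (4919/425, 3641/850, -11) → (14757/850, 3641/1700, 11)

T(p) = (14757/850, 3641/1700, 11)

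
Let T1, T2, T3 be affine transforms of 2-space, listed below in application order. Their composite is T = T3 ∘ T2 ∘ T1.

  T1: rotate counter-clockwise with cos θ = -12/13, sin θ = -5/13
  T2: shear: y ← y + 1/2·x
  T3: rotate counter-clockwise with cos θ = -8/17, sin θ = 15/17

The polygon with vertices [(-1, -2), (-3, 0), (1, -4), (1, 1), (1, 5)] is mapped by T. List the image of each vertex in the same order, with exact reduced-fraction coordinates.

T1 rotate counter-clockwise with cos θ = -12/13, sin θ = -5/13: (-1, -2) → (2/13, 29/13); (-3, 0) → (36/13, 15/13); (1, -4) → (-32/13, 43/13); (1, 1) → (-7/13, -17/13); (1, 5) → (1, -5)
T2 shear: y ← y + 1/2·x: (2/13, 29/13) → (2/13, 30/13); (36/13, 15/13) → (36/13, 33/13); (-32/13, 43/13) → (-32/13, 27/13); (-7/13, -17/13) → (-7/13, -41/26); (1, -5) → (1, -9/2)
T3 rotate counter-clockwise with cos θ = -8/17, sin θ = 15/17: (2/13, 30/13) → (-466/221, -210/221); (36/13, 33/13) → (-783/221, 276/221); (-32/13, 27/13) → (-149/221, -696/221); (-7/13, -41/26) → (727/442, 59/221); (1, -9/2) → (7/2, 3)

image vertices: (-466/221, -210/221), (-783/221, 276/221), (-149/221, -696/221), (727/442, 59/221), (7/2, 3)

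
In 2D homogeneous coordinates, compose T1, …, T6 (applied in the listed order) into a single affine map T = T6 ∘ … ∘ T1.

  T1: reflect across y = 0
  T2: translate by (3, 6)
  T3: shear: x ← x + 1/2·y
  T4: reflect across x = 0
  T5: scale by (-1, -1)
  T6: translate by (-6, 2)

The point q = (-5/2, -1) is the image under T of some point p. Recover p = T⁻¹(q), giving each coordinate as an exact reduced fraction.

T1 = [1 0 0; 0 -1 0; 0 0 1]
T2·T1 = [1 0 3; 0 -1 6; 0 0 1]
T3·…·T1 = [1 -1/2 6; 0 -1 6; 0 0 1]
T4·…·T1 = [-1 1/2 -6; 0 -1 6; 0 0 1]
T5·…·T1 = [1 -1/2 6; 0 1 -6; 0 0 1]
T6·…·T1 = [1 -1/2 0; 0 1 -4; 0 0 1]
det M = 1; M⁻¹ = [1 1/2 2; 0 1 4; 0 0 1]
M⁻¹ · (-5/2, -1)ᵀ = (-1, 3)ᵀ

p = (-1, 3)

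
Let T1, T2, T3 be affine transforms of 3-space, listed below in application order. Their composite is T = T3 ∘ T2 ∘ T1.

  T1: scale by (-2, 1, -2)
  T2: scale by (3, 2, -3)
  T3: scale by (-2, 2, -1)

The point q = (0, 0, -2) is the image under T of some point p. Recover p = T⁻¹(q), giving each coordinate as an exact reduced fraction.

T1 = [-2 0 0 0; 0 1 0 0; 0 0 -2 0; 0 0 0 1]
T2·T1 = [-6 0 0 0; 0 2 0 0; 0 0 6 0; 0 0 0 1]
T3·…·T1 = [12 0 0 0; 0 4 0 0; 0 0 -6 0; 0 0 0 1]
det M = -288; M⁻¹ = [1/12 0 0 0; 0 1/4 0 0; 0 0 -1/6 0; 0 0 0 1]
M⁻¹ · (0, 0, -2)ᵀ = (0, 0, 1/3)ᵀ

p = (0, 0, 1/3)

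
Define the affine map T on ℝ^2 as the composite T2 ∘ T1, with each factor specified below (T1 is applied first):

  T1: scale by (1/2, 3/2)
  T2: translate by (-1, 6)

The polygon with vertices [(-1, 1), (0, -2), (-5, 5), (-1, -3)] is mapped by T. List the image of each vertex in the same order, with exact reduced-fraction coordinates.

image vertices: (-3/2, 15/2), (-1, 3), (-7/2, 27/2), (-3/2, 3/2)

T1 scale by (1/2, 3/2): (-1, 1) → (-1/2, 3/2); (0, -2) → (0, -3); (-5, 5) → (-5/2, 15/2); (-1, -3) → (-1/2, -9/2)
T2 translate by (-1, 6): (-1/2, 3/2) → (-3/2, 15/2); (0, -3) → (-1, 3); (-5/2, 15/2) → (-7/2, 27/2); (-1/2, -9/2) → (-3/2, 3/2)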